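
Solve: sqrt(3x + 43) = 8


Square both sides: 3x + 43 = 8^2 = 64
3x = 64 - 43 = 21
x = 7
Check: sqrt(3*7 + 43) = sqrt(64) = 8 ✓

x = 7


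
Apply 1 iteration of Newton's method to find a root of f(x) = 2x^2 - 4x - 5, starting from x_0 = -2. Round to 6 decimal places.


Newton's method: x_(n+1) = x_n - f(x_n)/f'(x_n)
f(x) = 2x^2 - 4x - 5
f'(x) = 4x - 4

Iteration 1:
  f(-2.000000) = 11.000000
  f'(-2.000000) = -12.000000
  x_1 = -2.000000 - (11.000000)/(-12.000000) = -1.083333

x_1 = -1.083333


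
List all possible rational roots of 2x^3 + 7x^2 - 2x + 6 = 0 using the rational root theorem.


Rational root theorem: possible roots are ±p/q where:
  p divides the constant term (6): p ∈ {1, 2, 3, 6}
  q divides the leading coefficient (2): q ∈ {1, 2}

All possible rational roots: -6, -3, -2, -3/2, -1, -1/2, 1/2, 1, 3/2, 2, 3, 6

-6, -3, -2, -3/2, -1, -1/2, 1/2, 1, 3/2, 2, 3, 6


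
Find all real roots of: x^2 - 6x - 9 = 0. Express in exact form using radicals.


Using the quadratic formula: x = (-b ± sqrt(b^2 - 4ac)) / (2a)
Here a = 1, b = -6, c = -9
Discriminant = b^2 - 4ac = (-6)^2 - 4(1)(-9) = 36 + 36 = 72
Since discriminant = 72 > 0, there are two real roots.
x = (6 ± 6*sqrt(2)) / 2
Simplifying: x = 3 ± 3*sqrt(2)
Numerically: x ≈ 7.2426 or x ≈ -1.2426

x = 3 + 3*sqrt(2) or x = 3 - 3*sqrt(2)


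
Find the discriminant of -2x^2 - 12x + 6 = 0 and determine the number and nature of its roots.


For ax^2 + bx + c = 0, discriminant D = b^2 - 4ac
Here a = -2, b = -12, c = 6
D = (-12)^2 - 4(-2)(6) = 144 + 48 = 192

D = 192 > 0 but not a perfect square
The equation has 2 distinct real irrational roots.

Discriminant = 192, 2 distinct real irrational roots


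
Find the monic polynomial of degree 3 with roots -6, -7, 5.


A monic polynomial with roots -6, -7, 5 is:
p(x) = (x + 6)(x + 7)(x - 5)
After multiplying by (x + 6): x + 6
After multiplying by (x + 7): x^2 + 13x + 42
After multiplying by (x - 5): x^3 + 8x^2 - 23x - 210

x^3 + 8x^2 - 23x - 210


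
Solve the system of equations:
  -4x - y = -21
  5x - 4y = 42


Using Cramer's rule:
Determinant D = (-4)(-4) - (5)(-1) = 16 + 5 = 21
Dx = (-21)(-4) - (42)(-1) = 84 + 42 = 126
Dy = (-4)(42) - (5)(-21) = -168 + 105 = -63
x = Dx/D = 126/21 = 6
y = Dy/D = -63/21 = -3

x = 6, y = -3


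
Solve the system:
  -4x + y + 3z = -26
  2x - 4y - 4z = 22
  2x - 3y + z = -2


Using Cramer's rule. Expand each determinant along the first row.
D  = (-4)*[(-4)*1 - (-4)*(-3)] - 1*[2*1 - (-4)*2] + 3*[2*(-3) - (-4)*2]
  = (-4)*(-16) - 1*(10) + 3*(2) = 60
Dx = (-26)*[(-4)*1 - (-4)*(-3)] - 1*[22*1 - (-4)*(-2)] + 3*[22*(-3) - (-4)*(-2)]
  = (-26)*(-16) - 1*(14) + 3*(-74) = 180
Dy = (-4)*[22*1 - (-4)*(-2)] - (-26)*[2*1 - (-4)*2] + 3*[2*(-2) - 22*2]
  = (-4)*(14) - (-26)*(10) + 3*(-48) = 60
Dz = (-4)*[(-4)*(-2) - 22*(-3)] - 1*[2*(-2) - 22*2] + (-26)*[2*(-3) - (-4)*2]
  = (-4)*(74) - 1*(-48) + (-26)*(2) = -300
x = Dx/D = 180/60 = 3, y = Dy/D = 60/60 = 1, z = Dz/D = -300/60 = -5
Check eq1: (-4)(3) + (1)(1) + (3)(-5) = -26 = -26 ✓
Check eq2: (2)(3) + (-4)(1) + (-4)(-5) = 22 = 22 ✓
Check eq3: (2)(3) + (-3)(1) + (1)(-5) = -2 = -2 ✓

x = 3, y = 1, z = -5


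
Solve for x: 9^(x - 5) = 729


Express both sides with the same base.
729 = 9^3
Since the bases match, equate exponents: x - 5 = 3
So x = 3 - (-5) = 8

x = 8


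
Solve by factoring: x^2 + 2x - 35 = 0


We need two numbers that multiply to -35 and add to 2.
Those numbers are -5 and 7 (since (-5) * 7 = -35 and (-5) + 7 = 2).
So x^2 + 2x - 35 = (x - 5)(x + 7) = 0
Setting each factor to zero: x = 5 or x = -7

x = -7, x = 5


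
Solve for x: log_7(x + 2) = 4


Convert to exponential form: x + 2 = 7^4 = 2401
x = 2401 - 2 = 2399
Check: log_7(2399 + 2) = log_7(2401) = log_7(2401) = 4 ✓

x = 2399


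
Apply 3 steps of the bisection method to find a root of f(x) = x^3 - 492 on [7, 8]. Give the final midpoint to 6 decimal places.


f(x) = x^3 - 492
f(7) = -149 < 0
f(8) = 20 > 0

Step 1: midpoint = (7.000000 + 8.000000)/2 = 7.500000
  f(7.500000) = -70.125000
  f(mid) < 0, so root is in [7.500000, 8.000000]

Step 2: midpoint = (7.500000 + 8.000000)/2 = 7.750000
  f(7.750000) = -26.515625
  f(mid) < 0, so root is in [7.750000, 8.000000]

Step 3: midpoint = (7.750000 + 8.000000)/2 = 7.875000
  f(7.875000) = -3.626953
  f(mid) < 0, so root is in [7.875000, 8.000000]

midpoint = 7.875000


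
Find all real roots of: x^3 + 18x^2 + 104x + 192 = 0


Let p(x) = x^3 + 18x^2 + 104x + 192. By the rational root theorem (leading coefficient 1), any rational root is an integer divisor of 192: try ±1, ±2, ... in turn.
Test x = 1: value = 315 ≠ 0.
Test x = -1: value = 105 ≠ 0.
Test x = 2: value = 480 ≠ 0.
Test x = -2: value = 48 ≠ 0.
Test x = 3: value = 693 ≠ 0.
Test x = -3: value = 15 ≠ 0.
Test x = 4: value = 960 ≠ 0.
Test x = -4: value = 0 ✓, so (x + 4) is a factor.
Synthetic division by (x + 4): bring down 1; 1(-4) + 18 = 14; 14(-4) + 104 = 48; 48(-4) + 192 = 0 → quotient x^2 + 14x + 48, remainder 0.
Solve the quadratic x^2 + 14x + 48 = 0: discriminant = 14^2 - 4(1)(48) = 196 - 192 = 4.
sqrt(4) = 2, so x = (-14 ± 2)/2: x = -6 or x = -8.

x = -8, x = -6, x = -4


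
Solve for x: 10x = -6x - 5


Starting with: 10x = -6x - 5
Move all x terms to left: (10 + 6)x = -5 - 0
Simplify: 16x = -5
Divide both sides by 16: x = -5/16

x = -5/16


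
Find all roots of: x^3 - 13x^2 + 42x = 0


The constant term is 0, so x = 0 is a root. Factor out x:
  x^2 - 13x + 42 = 0
Solve the quadratic x^2 - 13x + 42 = 0: discriminant = (-13)^2 - 4(1)(42) = 169 - 168 = 1.
sqrt(1) = 1, so x = (13 ± 1)/2: x = 7 or x = 6.
Collecting all roots found:

x = 0, x = 6, x = 7


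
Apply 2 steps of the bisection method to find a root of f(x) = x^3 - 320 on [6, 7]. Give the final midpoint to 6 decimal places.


f(x) = x^3 - 320
f(6) = -104 < 0
f(7) = 23 > 0

Step 1: midpoint = (6.000000 + 7.000000)/2 = 6.500000
  f(6.500000) = -45.375000
  f(mid) < 0, so root is in [6.500000, 7.000000]

Step 2: midpoint = (6.500000 + 7.000000)/2 = 6.750000
  f(6.750000) = -12.453125
  f(mid) < 0, so root is in [6.750000, 7.000000]

midpoint = 6.750000


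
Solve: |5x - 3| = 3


An absolute value equation |expr| = 3 gives two cases:
Case 1: 5x - 3 = 3
  5x = 6, so x = 6/5
Case 2: 5x - 3 = -3
  5x = 0, so x = 0

x = 0, x = 6/5


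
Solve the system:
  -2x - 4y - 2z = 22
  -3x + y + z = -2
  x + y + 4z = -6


Using Cramer's rule. Expand each determinant along the first row.
D  = (-2)*[1*4 - 1*1] - (-4)*[(-3)*4 - 1*1] + (-2)*[(-3)*1 - 1*1]
  = (-2)*(3) - (-4)*(-13) + (-2)*(-4) = -50
Dx = 22*[1*4 - 1*1] - (-4)*[(-2)*4 - 1*(-6)] + (-2)*[(-2)*1 - 1*(-6)]
  = 22*(3) - (-4)*(-2) + (-2)*(4) = 50
Dy = (-2)*[(-2)*4 - 1*(-6)] - 22*[(-3)*4 - 1*1] + (-2)*[(-3)*(-6) - (-2)*1]
  = (-2)*(-2) - 22*(-13) + (-2)*(20) = 250
Dz = (-2)*[1*(-6) - (-2)*1] - (-4)*[(-3)*(-6) - (-2)*1] + 22*[(-3)*1 - 1*1]
  = (-2)*(-4) - (-4)*(20) + 22*(-4) = 0
x = Dx/D = 50/-50 = -1, y = Dy/D = 250/-50 = -5, z = Dz/D = 0/-50 = 0
Check eq1: (-2)(-1) + (-4)(-5) + (-2)(0) = 22 = 22 ✓
Check eq2: (-3)(-1) + (1)(-5) + (1)(0) = -2 = -2 ✓
Check eq3: (1)(-1) + (1)(-5) + (4)(0) = -6 = -6 ✓

x = -1, y = -5, z = 0


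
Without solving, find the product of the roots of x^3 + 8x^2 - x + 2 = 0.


By Vieta's formulas for x^3 + bx^2 + cx + d = 0:
  r1 + r2 + r3 = -b/a = -8
  r1*r2 + r1*r3 + r2*r3 = c/a = -1
  r1*r2*r3 = -d/a = -2


Product = -2


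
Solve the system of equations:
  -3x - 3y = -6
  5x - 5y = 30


Using Cramer's rule:
Determinant D = (-3)(-5) - (5)(-3) = 15 + 15 = 30
Dx = (-6)(-5) - (30)(-3) = 30 + 90 = 120
Dy = (-3)(30) - (5)(-6) = -90 + 30 = -60
x = Dx/D = 120/30 = 4
y = Dy/D = -60/30 = -2

x = 4, y = -2


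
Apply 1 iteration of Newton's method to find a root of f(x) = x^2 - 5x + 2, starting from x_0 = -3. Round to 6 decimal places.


Newton's method: x_(n+1) = x_n - f(x_n)/f'(x_n)
f(x) = x^2 - 5x + 2
f'(x) = 2x - 5

Iteration 1:
  f(-3.000000) = 26.000000
  f'(-3.000000) = -11.000000
  x_1 = -3.000000 - (26.000000)/(-11.000000) = -0.636364

x_1 = -0.636364


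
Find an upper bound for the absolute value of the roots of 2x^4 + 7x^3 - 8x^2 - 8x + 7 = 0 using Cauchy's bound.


Cauchy's bound: all roots r satisfy |r| <= 1 + max(|a_i/a_n|) for i = 0,...,n-1
where a_n is the leading coefficient.

Coefficients: [2, 7, -8, -8, 7]
Leading coefficient a_n = 2
Ratios |a_i/a_n|: 7/2, 4, 4, 7/2
Maximum ratio: 4
Cauchy's bound: |r| <= 1 + 4 = 5

Upper bound = 5


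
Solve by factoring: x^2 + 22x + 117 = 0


We need two numbers that multiply to 117 and add to 22.
Those numbers are 9 and 13 (since 9 * 13 = 117 and 9 + 13 = 22).
So x^2 + 22x + 117 = (x + 9)(x + 13) = 0
Setting each factor to zero: x = -9 or x = -13

x = -13, x = -9


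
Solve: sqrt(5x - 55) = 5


Square both sides: 5x - 55 = 5^2 = 25
5x = 25 + 55 = 80
x = 16
Check: sqrt(5*16 - 55) = sqrt(25) = 5 ✓

x = 16


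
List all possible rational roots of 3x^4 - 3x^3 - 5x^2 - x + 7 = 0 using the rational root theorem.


Rational root theorem: possible roots are ±p/q where:
  p divides the constant term (7): p ∈ {1, 7}
  q divides the leading coefficient (3): q ∈ {1, 3}

All possible rational roots: -7, -7/3, -1, -1/3, 1/3, 1, 7/3, 7

-7, -7/3, -1, -1/3, 1/3, 1, 7/3, 7


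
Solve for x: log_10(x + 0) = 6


Convert to exponential form: x + 0 = 10^6 = 1000000
x = 1000000 - 0 = 1000000
Check: log_10(1000000 + 0) = log_10(1000000) = log_10(1000000) = 6 ✓

x = 1000000


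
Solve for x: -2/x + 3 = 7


Subtract 3 from both sides: -2/x = 4
Multiply both sides by x: -2 = 4 * x
Divide by 4: x = -1/2

x = -1/2


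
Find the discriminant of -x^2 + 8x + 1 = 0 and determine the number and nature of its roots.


For ax^2 + bx + c = 0, discriminant D = b^2 - 4ac
Here a = -1, b = 8, c = 1
D = (8)^2 - 4(-1)(1) = 64 + 4 = 68

D = 68 > 0 but not a perfect square
The equation has 2 distinct real irrational roots.

Discriminant = 68, 2 distinct real irrational roots


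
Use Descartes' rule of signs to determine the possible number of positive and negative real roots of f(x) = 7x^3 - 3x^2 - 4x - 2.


Descartes' rule of signs:

For positive roots, count sign changes in f(x) = 7x^3 - 3x^2 - 4x - 2:
Signs of coefficients: +, -, -, -
Number of sign changes: 1
Possible positive real roots: 1

For negative roots, examine f(-x) = -7x^3 - 3x^2 + 4x - 2:
Signs of coefficients: -, -, +, -
Number of sign changes: 2
Possible negative real roots: 2, 0

Positive roots: 1; Negative roots: 2 or 0


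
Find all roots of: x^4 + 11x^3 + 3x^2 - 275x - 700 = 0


Let p(x) = x^4 + 11x^3 + 3x^2 - 275x - 700. By the rational root theorem (leading coefficient 1), any rational root is an integer divisor of 700: try ±1, ±2, ... in turn.
Test x = 1: value = -960 ≠ 0.
Test x = -1: value = -432 ≠ 0.
Test x = 2: value = -1134 ≠ 0.
Test x = -2: value = -210 ≠ 0.
Test x = 4: value = -792 ≠ 0.
Test x = -4: value = 0 ✓, so (x + 4) is a factor.
Synthetic division by (x + 4): bring down 1; 1(-4) + 11 = 7; 7(-4) + 3 = -25; (-25)(-4) - 275 = -175; (-175)(-4) - 700 = 0 → quotient x^3 + 7x^2 - 25x - 175, remainder 0.
Continue with the quotient x^3 + 7x^2 - 25x - 175 (candidates must divide 175).
Test x = 5: value = 0 ✓, so (x - 5) is a factor.
Synthetic division by (x - 5): bring down 1; 1(5) + 7 = 12; 12(5) - 25 = 35; 35(5) - 175 = 0 → quotient x^2 + 12x + 35, remainder 0.
Solve the quadratic x^2 + 12x + 35 = 0: discriminant = 12^2 - 4(1)(35) = 144 - 140 = 4.
sqrt(4) = 2, so x = (-12 ± 2)/2: x = -5 or x = -7.
Collecting all roots found:

x = -7, x = -5, x = -4, x = 5


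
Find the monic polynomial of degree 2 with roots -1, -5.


A monic polynomial with roots -1, -5 is:
p(x) = (x + 1)(x + 5)
After multiplying by (x + 1): x + 1
After multiplying by (x + 5): x^2 + 6x + 5

x^2 + 6x + 5


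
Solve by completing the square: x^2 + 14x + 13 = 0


Start: x^2 + 14x + 13 = 0
Move constant: x^2 + 14x = -13
Half of 14 is 7, squared is 49
Add 49 to both sides: x^2 + 14x + 49 = 36
(x + 7)^2 = 36
x + 7 = ±6
x = -7 + 6 = -1 or x = -7 - 6 = -13

x = -13, x = -1


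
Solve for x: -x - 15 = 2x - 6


Starting with: -x - 15 = 2x - 6
Move all x terms to left: (-1 - 2)x = -6 + 15
Simplify: -3x = 9
Divide both sides by -3: x = -3

x = -3


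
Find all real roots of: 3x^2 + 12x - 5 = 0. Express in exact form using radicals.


Using the quadratic formula: x = (-b ± sqrt(b^2 - 4ac)) / (2a)
Here a = 3, b = 12, c = -5
Discriminant = b^2 - 4ac = 12^2 - 4(3)(-5) = 144 + 60 = 204
Since discriminant = 204 > 0, there are two real roots.
x = (-12 ± 2*sqrt(51)) / 6
Simplifying: x = (-6 ± sqrt(51)) / 3
Numerically: x ≈ 0.3805 or x ≈ -4.3805

x = (-6 + sqrt(51)) / 3 or x = (-6 - sqrt(51)) / 3


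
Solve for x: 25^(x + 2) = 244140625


Express both sides with the same base.
244140625 = 25^6
Since the bases match, equate exponents: x + 2 = 6
So x = 6 - (2) = 4

x = 4


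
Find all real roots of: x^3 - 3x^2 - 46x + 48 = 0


Let p(x) = x^3 - 3x^2 - 46x + 48. By the rational root theorem (leading coefficient 1), any rational root is an integer divisor of 48: try ±1, ±2, ... in turn.
Test x = 1: value = 0 ✓, so (x - 1) is a factor.
Synthetic division by (x - 1): bring down 1; 1(1) - 3 = -2; (-2)(1) - 46 = -48; (-48)(1) + 48 = 0 → quotient x^2 - 2x - 48, remainder 0.
Solve the quadratic x^2 - 2x - 48 = 0: discriminant = (-2)^2 - 4(1)(-48) = 4 + 192 = 196.
sqrt(196) = 14, so x = (2 ± 14)/2: x = 8 or x = -6.

x = -6, x = 1, x = 8


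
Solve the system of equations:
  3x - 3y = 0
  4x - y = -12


Using Cramer's rule:
Determinant D = (3)(-1) - (4)(-3) = -3 + 12 = 9
Dx = (0)(-1) - (-12)(-3) = 0 - 36 = -36
Dy = (3)(-12) - (4)(0) = -36 - 0 = -36
x = Dx/D = -36/9 = -4
y = Dy/D = -36/9 = -4

x = -4, y = -4


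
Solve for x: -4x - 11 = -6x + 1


Starting with: -4x - 11 = -6x + 1
Move all x terms to left: (-4 + 6)x = 1 + 11
Simplify: 2x = 12
Divide both sides by 2: x = 6

x = 6


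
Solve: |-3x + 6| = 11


An absolute value equation |expr| = 11 gives two cases:
Case 1: -3x + 6 = 11
  -3x = 5, so x = -5/3
Case 2: -3x + 6 = -11
  -3x = -17, so x = 17/3

x = -5/3, x = 17/3


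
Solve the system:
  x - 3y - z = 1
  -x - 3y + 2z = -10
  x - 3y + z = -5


Using Cramer's rule. Expand each determinant along the first row.
D  = 1*[(-3)*1 - 2*(-3)] - (-3)*[(-1)*1 - 2*1] + (-1)*[(-1)*(-3) - (-3)*1]
  = 1*(3) - (-3)*(-3) + (-1)*(6) = -12
Dx = 1*[(-3)*1 - 2*(-3)] - (-3)*[(-10)*1 - 2*(-5)] + (-1)*[(-10)*(-3) - (-3)*(-5)]
  = 1*(3) - (-3)*(0) + (-1)*(15) = -12
Dy = 1*[(-10)*1 - 2*(-5)] - 1*[(-1)*1 - 2*1] + (-1)*[(-1)*(-5) - (-10)*1]
  = 1*(0) - 1*(-3) + (-1)*(15) = -12
Dz = 1*[(-3)*(-5) - (-10)*(-3)] - (-3)*[(-1)*(-5) - (-10)*1] + 1*[(-1)*(-3) - (-3)*1]
  = 1*(-15) - (-3)*(15) + 1*(6) = 36
x = Dx/D = -12/-12 = 1, y = Dy/D = -12/-12 = 1, z = Dz/D = 36/-12 = -3
Check eq1: (1)(1) + (-3)(1) + (-1)(-3) = 1 = 1 ✓
Check eq2: (-1)(1) + (-3)(1) + (2)(-3) = -10 = -10 ✓
Check eq3: (1)(1) + (-3)(1) + (1)(-3) = -5 = -5 ✓

x = 1, y = 1, z = -3


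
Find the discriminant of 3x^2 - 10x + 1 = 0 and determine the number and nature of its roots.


For ax^2 + bx + c = 0, discriminant D = b^2 - 4ac
Here a = 3, b = -10, c = 1
D = (-10)^2 - 4(3)(1) = 100 - 12 = 88

D = 88 > 0 but not a perfect square
The equation has 2 distinct real irrational roots.

Discriminant = 88, 2 distinct real irrational roots


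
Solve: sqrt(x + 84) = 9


Square both sides: x + 84 = 9^2 = 81
x = 81 - 84 = -3
x = -3
Check: sqrt(1*(-3) + 84) = sqrt(81) = 9 ✓

x = -3


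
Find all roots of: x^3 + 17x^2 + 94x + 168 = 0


Let p(x) = x^3 + 17x^2 + 94x + 168. By the rational root theorem (leading coefficient 1), any rational root is an integer divisor of 168: try ±1, ±2, ... in turn.
Test x = 1: value = 280 ≠ 0.
Test x = -1: value = 90 ≠ 0.
Test x = 2: value = 432 ≠ 0.
Test x = -2: value = 40 ≠ 0.
Test x = 3: value = 630 ≠ 0.
Test x = -3: value = 12 ≠ 0.
Test x = 4: value = 880 ≠ 0.
Test x = -4: value = 0 ✓, so (x + 4) is a factor.
Synthetic division by (x + 4): bring down 1; 1(-4) + 17 = 13; 13(-4) + 94 = 42; 42(-4) + 168 = 0 → quotient x^2 + 13x + 42, remainder 0.
Solve the quadratic x^2 + 13x + 42 = 0: discriminant = 13^2 - 4(1)(42) = 169 - 168 = 1.
sqrt(1) = 1, so x = (-13 ± 1)/2: x = -6 or x = -7.
Collecting all roots found:

x = -7, x = -6, x = -4


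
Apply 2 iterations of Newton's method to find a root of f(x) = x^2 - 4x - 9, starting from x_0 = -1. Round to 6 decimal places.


Newton's method: x_(n+1) = x_n - f(x_n)/f'(x_n)
f(x) = x^2 - 4x - 9
f'(x) = 2x - 4

Iteration 1:
  f(-1.000000) = -4.000000
  f'(-1.000000) = -6.000000
  x_1 = -1.000000 - (-4.000000)/(-6.000000) = -1.666667

Iteration 2:
  f(-1.666667) = 0.444444
  f'(-1.666667) = -7.333333
  x_2 = -1.666667 - (0.444444)/(-7.333333) = -1.606061

x_2 = -1.606061


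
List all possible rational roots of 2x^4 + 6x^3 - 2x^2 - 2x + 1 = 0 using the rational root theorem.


Rational root theorem: possible roots are ±p/q where:
  p divides the constant term (1): p ∈ {1}
  q divides the leading coefficient (2): q ∈ {1, 2}

All possible rational roots: -1, -1/2, 1/2, 1

-1, -1/2, 1/2, 1


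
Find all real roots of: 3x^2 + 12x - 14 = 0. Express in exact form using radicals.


Using the quadratic formula: x = (-b ± sqrt(b^2 - 4ac)) / (2a)
Here a = 3, b = 12, c = -14
Discriminant = b^2 - 4ac = 12^2 - 4(3)(-14) = 144 + 168 = 312
Since discriminant = 312 > 0, there are two real roots.
x = (-12 ± 2*sqrt(78)) / 6
Simplifying: x = (-6 ± sqrt(78)) / 3
Numerically: x ≈ 0.9439 or x ≈ -4.9439

x = (-6 + sqrt(78)) / 3 or x = (-6 - sqrt(78)) / 3


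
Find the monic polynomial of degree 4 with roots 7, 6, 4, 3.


A monic polynomial with roots 7, 6, 4, 3 is:
p(x) = (x - 7)(x - 6)(x - 4)(x - 3)
After multiplying by (x - 7): x - 7
After multiplying by (x - 6): x^2 - 13x + 42
After multiplying by (x - 4): x^3 - 17x^2 + 94x - 168
After multiplying by (x - 3): x^4 - 20x^3 + 145x^2 - 450x + 504

x^4 - 20x^3 + 145x^2 - 450x + 504


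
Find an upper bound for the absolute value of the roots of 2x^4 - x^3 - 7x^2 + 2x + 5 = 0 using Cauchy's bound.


Cauchy's bound: all roots r satisfy |r| <= 1 + max(|a_i/a_n|) for i = 0,...,n-1
where a_n is the leading coefficient.

Coefficients: [2, -1, -7, 2, 5]
Leading coefficient a_n = 2
Ratios |a_i/a_n|: 1/2, 7/2, 1, 5/2
Maximum ratio: 7/2
Cauchy's bound: |r| <= 1 + 7/2 = 9/2

Upper bound = 9/2


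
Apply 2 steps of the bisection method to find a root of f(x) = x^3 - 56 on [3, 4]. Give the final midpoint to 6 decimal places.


f(x) = x^3 - 56
f(3) = -29 < 0
f(4) = 8 > 0

Step 1: midpoint = (3.000000 + 4.000000)/2 = 3.500000
  f(3.500000) = -13.125000
  f(mid) < 0, so root is in [3.500000, 4.000000]

Step 2: midpoint = (3.500000 + 4.000000)/2 = 3.750000
  f(3.750000) = -3.265625
  f(mid) < 0, so root is in [3.750000, 4.000000]

midpoint = 3.750000


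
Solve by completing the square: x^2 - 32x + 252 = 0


Start: x^2 - 32x + 252 = 0
Move constant: x^2 - 32x = -252
Half of -32 is -16, squared is 256
Add 256 to both sides: x^2 - 32x + 256 = 4
(x - 16)^2 = 4
x - 16 = ±2
x = 16 + 2 = 18 or x = 16 - 2 = 14

x = 14, x = 18


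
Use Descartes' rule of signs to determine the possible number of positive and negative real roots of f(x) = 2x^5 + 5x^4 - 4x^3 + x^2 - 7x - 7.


Descartes' rule of signs:

For positive roots, count sign changes in f(x) = 2x^5 + 5x^4 - 4x^3 + x^2 - 7x - 7:
Signs of coefficients: +, +, -, +, -, -
Number of sign changes: 3
Possible positive real roots: 3, 1

For negative roots, examine f(-x) = -2x^5 + 5x^4 + 4x^3 + x^2 + 7x - 7:
Signs of coefficients: -, +, +, +, +, -
Number of sign changes: 2
Possible negative real roots: 2, 0

Positive roots: 3 or 1; Negative roots: 2 or 0


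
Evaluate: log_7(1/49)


We need the exponent such that 7^? = 1/49
7^(-2) = 1/7^2 = 1/49
Therefore log_7(1/49) = -2

-2


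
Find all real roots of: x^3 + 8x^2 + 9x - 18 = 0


Let p(x) = x^3 + 8x^2 + 9x - 18. By the rational root theorem (leading coefficient 1), any rational root is an integer divisor of 18: try ±1, ±2, ... in turn.
Test x = 1: value = 0 ✓, so (x - 1) is a factor.
Synthetic division by (x - 1): bring down 1; 1(1) + 8 = 9; 9(1) + 9 = 18; 18(1) - 18 = 0 → quotient x^2 + 9x + 18, remainder 0.
Solve the quadratic x^2 + 9x + 18 = 0: discriminant = 9^2 - 4(1)(18) = 81 - 72 = 9.
sqrt(9) = 3, so x = (-9 ± 3)/2: x = -3 or x = -6.

x = -6, x = -3, x = 1


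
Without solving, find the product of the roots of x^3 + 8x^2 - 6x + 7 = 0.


By Vieta's formulas for x^3 + bx^2 + cx + d = 0:
  r1 + r2 + r3 = -b/a = -8
  r1*r2 + r1*r3 + r2*r3 = c/a = -6
  r1*r2*r3 = -d/a = -7


Product = -7


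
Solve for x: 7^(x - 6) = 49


Express both sides with the same base.
49 = 7^2
Since the bases match, equate exponents: x - 6 = 2
So x = 2 - (-6) = 8

x = 8


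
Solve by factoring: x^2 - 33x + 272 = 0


We need two numbers that multiply to 272 and add to -33.
Those numbers are -17 and -16 (since (-17) * (-16) = 272 and (-17) + (-16) = -33).
So x^2 - 33x + 272 = (x - 17)(x - 16) = 0
Setting each factor to zero: x = 17 or x = 16

x = 16, x = 17


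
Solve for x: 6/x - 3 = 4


Subtract -3 from both sides: 6/x = 7
Multiply both sides by x: 6 = 7 * x
Divide by 7: x = 6/7

x = 6/7


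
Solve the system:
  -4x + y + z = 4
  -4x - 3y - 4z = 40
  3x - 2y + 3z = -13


Using Cramer's rule. Expand each determinant along the first row.
D  = (-4)*[(-3)*3 - (-4)*(-2)] - 1*[(-4)*3 - (-4)*3] + 1*[(-4)*(-2) - (-3)*3]
  = (-4)*(-17) - 1*(0) + 1*(17) = 85
Dx = 4*[(-3)*3 - (-4)*(-2)] - 1*[40*3 - (-4)*(-13)] + 1*[40*(-2) - (-3)*(-13)]
  = 4*(-17) - 1*(68) + 1*(-119) = -255
Dy = (-4)*[40*3 - (-4)*(-13)] - 4*[(-4)*3 - (-4)*3] + 1*[(-4)*(-13) - 40*3]
  = (-4)*(68) - 4*(0) + 1*(-68) = -340
Dz = (-4)*[(-3)*(-13) - 40*(-2)] - 1*[(-4)*(-13) - 40*3] + 4*[(-4)*(-2) - (-3)*3]
  = (-4)*(119) - 1*(-68) + 4*(17) = -340
x = Dx/D = -255/85 = -3, y = Dy/D = -340/85 = -4, z = Dz/D = -340/85 = -4
Check eq1: (-4)(-3) + (1)(-4) + (1)(-4) = 4 = 4 ✓
Check eq2: (-4)(-3) + (-3)(-4) + (-4)(-4) = 40 = 40 ✓
Check eq3: (3)(-3) + (-2)(-4) + (3)(-4) = -13 = -13 ✓

x = -3, y = -4, z = -4


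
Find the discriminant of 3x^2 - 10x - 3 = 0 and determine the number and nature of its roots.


For ax^2 + bx + c = 0, discriminant D = b^2 - 4ac
Here a = 3, b = -10, c = -3
D = (-10)^2 - 4(3)(-3) = 100 + 36 = 136

D = 136 > 0 but not a perfect square
The equation has 2 distinct real irrational roots.

Discriminant = 136, 2 distinct real irrational roots


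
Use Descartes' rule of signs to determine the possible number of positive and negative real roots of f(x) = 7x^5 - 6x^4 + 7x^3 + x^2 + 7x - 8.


Descartes' rule of signs:

For positive roots, count sign changes in f(x) = 7x^5 - 6x^4 + 7x^3 + x^2 + 7x - 8:
Signs of coefficients: +, -, +, +, +, -
Number of sign changes: 3
Possible positive real roots: 3, 1

For negative roots, examine f(-x) = -7x^5 - 6x^4 - 7x^3 + x^2 - 7x - 8:
Signs of coefficients: -, -, -, +, -, -
Number of sign changes: 2
Possible negative real roots: 2, 0

Positive roots: 3 or 1; Negative roots: 2 or 0


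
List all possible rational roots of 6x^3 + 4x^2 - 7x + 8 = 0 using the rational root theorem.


Rational root theorem: possible roots are ±p/q where:
  p divides the constant term (8): p ∈ {1, 2, 4, 8}
  q divides the leading coefficient (6): q ∈ {1, 2, 3, 6}

All possible rational roots: -8, -4, -8/3, -2, -4/3, -1, -2/3, -1/2, -1/3, -1/6, 1/6, 1/3, 1/2, 2/3, 1, 4/3, 2, 8/3, 4, 8

-8, -4, -8/3, -2, -4/3, -1, -2/3, -1/2, -1/3, -1/6, 1/6, 1/3, 1/2, 2/3, 1, 4/3, 2, 8/3, 4, 8


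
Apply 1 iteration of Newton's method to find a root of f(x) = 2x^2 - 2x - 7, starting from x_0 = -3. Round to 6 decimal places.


Newton's method: x_(n+1) = x_n - f(x_n)/f'(x_n)
f(x) = 2x^2 - 2x - 7
f'(x) = 4x - 2

Iteration 1:
  f(-3.000000) = 17.000000
  f'(-3.000000) = -14.000000
  x_1 = -3.000000 - (17.000000)/(-14.000000) = -1.785714

x_1 = -1.785714


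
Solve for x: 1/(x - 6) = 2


Multiply both sides by (x - 6): 1 = 2(x - 6)
Distribute: 1 = 2x - 12
2x = 1 + 12 = 13
x = 13/2

x = 13/2


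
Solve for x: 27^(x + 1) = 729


Express both sides with the same base.
729 = 27^2
Since the bases match, equate exponents: x + 1 = 2
So x = 2 - (1) = 1

x = 1


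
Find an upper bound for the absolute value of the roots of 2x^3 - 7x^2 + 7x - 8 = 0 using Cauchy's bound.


Cauchy's bound: all roots r satisfy |r| <= 1 + max(|a_i/a_n|) for i = 0,...,n-1
where a_n is the leading coefficient.

Coefficients: [2, -7, 7, -8]
Leading coefficient a_n = 2
Ratios |a_i/a_n|: 7/2, 7/2, 4
Maximum ratio: 4
Cauchy's bound: |r| <= 1 + 4 = 5

Upper bound = 5


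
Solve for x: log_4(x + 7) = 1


Convert to exponential form: x + 7 = 4^1 = 4
x = 4 - 7 = -3
Check: log_4(-3 + 7) = log_4(4) = log_4(4) = 1 ✓

x = -3


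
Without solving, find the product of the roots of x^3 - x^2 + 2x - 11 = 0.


By Vieta's formulas for x^3 + bx^2 + cx + d = 0:
  r1 + r2 + r3 = -b/a = 1
  r1*r2 + r1*r3 + r2*r3 = c/a = 2
  r1*r2*r3 = -d/a = 11


Product = 11


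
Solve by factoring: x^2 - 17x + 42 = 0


We need two numbers that multiply to 42 and add to -17.
Those numbers are -14 and -3 (since (-14) * (-3) = 42 and (-14) + (-3) = -17).
So x^2 - 17x + 42 = (x - 14)(x - 3) = 0
Setting each factor to zero: x = 14 or x = 3

x = 3, x = 14


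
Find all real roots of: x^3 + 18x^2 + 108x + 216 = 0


Let p(x) = x^3 + 18x^2 + 108x + 216. By the rational root theorem (leading coefficient 1), any rational root is an integer divisor of 216: try ±1, ±2, ... in turn.
Test x = 1: value = 343 ≠ 0.
Test x = -1: value = 125 ≠ 0.
Test x = 2: value = 512 ≠ 0.
Test x = -2: value = 64 ≠ 0.
Test x = 3: value = 729 ≠ 0.
Test x = -3: value = 27 ≠ 0.
Test x = 4: value = 1000 ≠ 0.
Test x = -4: value = 8 ≠ 0.
Test x = 6: value = 1728 ≠ 0.
Test x = -6: value = 0 ✓, so (x + 6) is a factor.
Synthetic division by (x + 6): bring down 1; 1(-6) + 18 = 12; 12(-6) + 108 = 36; 36(-6) + 216 = 0 → quotient x^2 + 12x + 36, remainder 0.
Solve the quadratic x^2 + 12x + 36 = 0: discriminant = 12^2 - 4(1)(36) = 144 - 144 = 0.
Discriminant = 0, so a double root: x = -12/2 = -6.

x = -6 (multiplicity 3)


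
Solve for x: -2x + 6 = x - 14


Starting with: -2x + 6 = x - 14
Move all x terms to left: (-2 - 1)x = -14 - 6
Simplify: -3x = -20
Divide both sides by -3: x = 20/3

x = 20/3


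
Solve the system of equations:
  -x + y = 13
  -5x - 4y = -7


Using Cramer's rule:
Determinant D = (-1)(-4) - (-5)(1) = 4 + 5 = 9
Dx = (13)(-4) - (-7)(1) = -52 + 7 = -45
Dy = (-1)(-7) - (-5)(13) = 7 + 65 = 72
x = Dx/D = -45/9 = -5
y = Dy/D = 72/9 = 8

x = -5, y = 8


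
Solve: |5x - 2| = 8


An absolute value equation |expr| = 8 gives two cases:
Case 1: 5x - 2 = 8
  5x = 10, so x = 2
Case 2: 5x - 2 = -8
  5x = -6, so x = -6/5

x = -6/5, x = 2


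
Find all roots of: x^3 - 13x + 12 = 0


Let p(x) = x^3 - 13x + 12. By the rational root theorem (leading coefficient 1), any rational root is an integer divisor of 12: try ±1, ±2, ... in turn.
Test x = 1: value = 0 ✓, so (x - 1) is a factor.
Synthetic division by (x - 1): bring down 1; 1(1) + 0 = 1; 1(1) - 13 = -12; (-12)(1) + 12 = 0 → quotient x^2 + x - 12, remainder 0.
Solve the quadratic x^2 + x - 12 = 0: discriminant = 1^2 - 4(1)(-12) = 1 + 48 = 49.
sqrt(49) = 7, so x = (-1 ± 7)/2: x = 3 or x = -4.
Collecting all roots found:

x = -4, x = 1, x = 3


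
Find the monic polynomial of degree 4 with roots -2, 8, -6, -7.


A monic polynomial with roots -2, 8, -6, -7 is:
p(x) = (x + 2)(x - 8)(x + 6)(x + 7)
After multiplying by (x + 2): x + 2
After multiplying by (x - 8): x^2 - 6x - 16
After multiplying by (x + 6): x^3 - 52x - 96
After multiplying by (x + 7): x^4 + 7x^3 - 52x^2 - 460x - 672

x^4 + 7x^3 - 52x^2 - 460x - 672


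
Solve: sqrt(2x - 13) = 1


Square both sides: 2x - 13 = 1^2 = 1
2x = 1 + 13 = 14
x = 7
Check: sqrt(2*7 - 13) = sqrt(1) = 1 ✓

x = 7


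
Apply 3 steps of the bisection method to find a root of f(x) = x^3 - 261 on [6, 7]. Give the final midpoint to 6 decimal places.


f(x) = x^3 - 261
f(6) = -45 < 0
f(7) = 82 > 0

Step 1: midpoint = (6.000000 + 7.000000)/2 = 6.500000
  f(6.500000) = 13.625000
  f(mid) > 0, so root is in [6.000000, 6.500000]

Step 2: midpoint = (6.000000 + 6.500000)/2 = 6.250000
  f(6.250000) = -16.859375
  f(mid) < 0, so root is in [6.250000, 6.500000]

Step 3: midpoint = (6.250000 + 6.500000)/2 = 6.375000
  f(6.375000) = -1.916016
  f(mid) < 0, so root is in [6.375000, 6.500000]

midpoint = 6.375000


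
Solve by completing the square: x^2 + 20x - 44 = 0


Start: x^2 + 20x - 44 = 0
Move constant: x^2 + 20x = 44
Half of 20 is 10, squared is 100
Add 100 to both sides: x^2 + 20x + 100 = 144
(x + 10)^2 = 144
x + 10 = ±12
x = -10 + 12 = 2 or x = -10 - 12 = -22

x = -22, x = 2


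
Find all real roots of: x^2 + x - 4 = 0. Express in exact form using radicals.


Using the quadratic formula: x = (-b ± sqrt(b^2 - 4ac)) / (2a)
Here a = 1, b = 1, c = -4
Discriminant = b^2 - 4ac = 1^2 - 4(1)(-4) = 1 + 16 = 17
Since discriminant = 17 > 0, there are two real roots.
x = (-1 ± sqrt(17)) / 2
Numerically: x ≈ 1.5616 or x ≈ -2.5616

x = (-1 + sqrt(17)) / 2 or x = (-1 - sqrt(17)) / 2


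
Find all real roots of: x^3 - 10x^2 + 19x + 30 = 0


Let p(x) = x^3 - 10x^2 + 19x + 30. By the rational root theorem (leading coefficient 1), any rational root is an integer divisor of 30: try ±1, ±2, ... in turn.
Test x = 1: value = 40 ≠ 0.
Test x = -1: value = 0 ✓, so (x + 1) is a factor.
Synthetic division by (x + 1): bring down 1; 1(-1) - 10 = -11; (-11)(-1) + 19 = 30; 30(-1) + 30 = 0 → quotient x^2 - 11x + 30, remainder 0.
Solve the quadratic x^2 - 11x + 30 = 0: discriminant = (-11)^2 - 4(1)(30) = 121 - 120 = 1.
sqrt(1) = 1, so x = (11 ± 1)/2: x = 6 or x = 5.

x = -1, x = 5, x = 6


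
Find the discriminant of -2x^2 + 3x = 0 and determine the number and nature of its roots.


For ax^2 + bx + c = 0, discriminant D = b^2 - 4ac
Here a = -2, b = 3, c = 0
D = (3)^2 - 4(-2)(0) = 9 - 0 = 9

D = 9 > 0 and is a perfect square (sqrt = 3)
The equation has 2 distinct real rational roots.

Discriminant = 9, 2 distinct real rational roots


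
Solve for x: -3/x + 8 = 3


Subtract 8 from both sides: -3/x = -5
Multiply both sides by x: -3 = -5 * x
Divide by -5: x = 3/5

x = 3/5


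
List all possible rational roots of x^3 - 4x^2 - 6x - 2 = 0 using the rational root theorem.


Rational root theorem: possible roots are ±p/q where:
  p divides the constant term (-2): p ∈ {1, 2}
  q divides the leading coefficient (1): q ∈ {1}

All possible rational roots: -2, -1, 1, 2

-2, -1, 1, 2


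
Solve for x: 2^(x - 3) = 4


Express both sides with the same base.
4 = 2^2
Since the bases match, equate exponents: x - 3 = 2
So x = 2 - (-3) = 5

x = 5


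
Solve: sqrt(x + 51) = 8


Square both sides: x + 51 = 8^2 = 64
x = 64 - 51 = 13
x = 13
Check: sqrt(1*13 + 51) = sqrt(64) = 8 ✓

x = 13


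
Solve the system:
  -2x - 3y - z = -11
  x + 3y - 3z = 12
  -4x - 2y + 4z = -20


Using Cramer's rule. Expand each determinant along the first row.
D  = (-2)*[3*4 - (-3)*(-2)] - (-3)*[1*4 - (-3)*(-4)] + (-1)*[1*(-2) - 3*(-4)]
  = (-2)*(6) - (-3)*(-8) + (-1)*(10) = -46
Dx = (-11)*[3*4 - (-3)*(-2)] - (-3)*[12*4 - (-3)*(-20)] + (-1)*[12*(-2) - 3*(-20)]
  = (-11)*(6) - (-3)*(-12) + (-1)*(36) = -138
Dy = (-2)*[12*4 - (-3)*(-20)] - (-11)*[1*4 - (-3)*(-4)] + (-1)*[1*(-20) - 12*(-4)]
  = (-2)*(-12) - (-11)*(-8) + (-1)*(28) = -92
Dz = (-2)*[3*(-20) - 12*(-2)] - (-3)*[1*(-20) - 12*(-4)] + (-11)*[1*(-2) - 3*(-4)]
  = (-2)*(-36) - (-3)*(28) + (-11)*(10) = 46
x = Dx/D = -138/-46 = 3, y = Dy/D = -92/-46 = 2, z = Dz/D = 46/-46 = -1
Check eq1: (-2)(3) + (-3)(2) + (-1)(-1) = -11 = -11 ✓
Check eq2: (1)(3) + (3)(2) + (-3)(-1) = 12 = 12 ✓
Check eq3: (-4)(3) + (-2)(2) + (4)(-1) = -20 = -20 ✓

x = 3, y = 2, z = -1


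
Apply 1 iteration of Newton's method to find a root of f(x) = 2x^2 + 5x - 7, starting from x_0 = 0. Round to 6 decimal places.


Newton's method: x_(n+1) = x_n - f(x_n)/f'(x_n)
f(x) = 2x^2 + 5x - 7
f'(x) = 4x + 5

Iteration 1:
  f(0.000000) = -7.000000
  f'(0.000000) = 5.000000
  x_1 = 0.000000 - (-7.000000)/(5.000000) = 1.400000

x_1 = 1.400000


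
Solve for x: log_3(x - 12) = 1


Convert to exponential form: x - 12 = 3^1 = 3
x = 3 + 12 = 15
Check: log_3(15 - 12) = log_3(3) = log_3(3) = 1 ✓

x = 15


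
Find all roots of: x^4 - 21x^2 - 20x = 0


The constant term is 0, so x = 0 is a root. Factor out x:
  x^3 - 21x - 20 = 0
Let p(x) = x^3 - 21x - 20. By the rational root theorem (leading coefficient 1), any rational root is an integer divisor of 20: try ±1, ±2, ... in turn.
Test x = 1: value = -40 ≠ 0.
Test x = -1: value = 0 ✓, so (x + 1) is a factor.
Synthetic division by (x + 1): bring down 1; 1(-1) + 0 = -1; (-1)(-1) - 21 = -20; (-20)(-1) - 20 = 0 → quotient x^2 - x - 20, remainder 0.
Solve the quadratic x^2 - x - 20 = 0: discriminant = (-1)^2 - 4(1)(-20) = 1 + 80 = 81.
sqrt(81) = 9, so x = (1 ± 9)/2: x = 5 or x = -4.
Collecting all roots found:

x = -4, x = -1, x = 0, x = 5


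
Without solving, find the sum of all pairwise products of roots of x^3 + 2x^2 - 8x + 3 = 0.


By Vieta's formulas for x^3 + bx^2 + cx + d = 0:
  r1 + r2 + r3 = -b/a = -2
  r1*r2 + r1*r3 + r2*r3 = c/a = -8
  r1*r2*r3 = -d/a = -3


Sum of pairwise products = -8


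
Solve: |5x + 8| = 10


An absolute value equation |expr| = 10 gives two cases:
Case 1: 5x + 8 = 10
  5x = 2, so x = 2/5
Case 2: 5x + 8 = -10
  5x = -18, so x = -18/5

x = -18/5, x = 2/5


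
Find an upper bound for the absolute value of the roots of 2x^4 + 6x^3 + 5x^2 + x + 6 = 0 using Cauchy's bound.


Cauchy's bound: all roots r satisfy |r| <= 1 + max(|a_i/a_n|) for i = 0,...,n-1
where a_n is the leading coefficient.

Coefficients: [2, 6, 5, 1, 6]
Leading coefficient a_n = 2
Ratios |a_i/a_n|: 3, 5/2, 1/2, 3
Maximum ratio: 3
Cauchy's bound: |r| <= 1 + 3 = 4

Upper bound = 4


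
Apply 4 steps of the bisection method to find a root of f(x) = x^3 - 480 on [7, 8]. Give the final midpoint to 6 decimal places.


f(x) = x^3 - 480
f(7) = -137 < 0
f(8) = 32 > 0

Step 1: midpoint = (7.000000 + 8.000000)/2 = 7.500000
  f(7.500000) = -58.125000
  f(mid) < 0, so root is in [7.500000, 8.000000]

Step 2: midpoint = (7.500000 + 8.000000)/2 = 7.750000
  f(7.750000) = -14.515625
  f(mid) < 0, so root is in [7.750000, 8.000000]

Step 3: midpoint = (7.750000 + 8.000000)/2 = 7.875000
  f(7.875000) = 8.373047
  f(mid) > 0, so root is in [7.750000, 7.875000]

Step 4: midpoint = (7.750000 + 7.875000)/2 = 7.812500
  f(7.812500) = -3.162842
  f(mid) < 0, so root is in [7.812500, 7.875000]

midpoint = 7.812500


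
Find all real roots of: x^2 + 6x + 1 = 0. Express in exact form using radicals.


Using the quadratic formula: x = (-b ± sqrt(b^2 - 4ac)) / (2a)
Here a = 1, b = 6, c = 1
Discriminant = b^2 - 4ac = 6^2 - 4(1)(1) = 36 - 4 = 32
Since discriminant = 32 > 0, there are two real roots.
x = (-6 ± 4*sqrt(2)) / 2
Simplifying: x = -3 ± 2*sqrt(2)
Numerically: x ≈ -0.1716 or x ≈ -5.8284

x = -3 + 2*sqrt(2) or x = -3 - 2*sqrt(2)


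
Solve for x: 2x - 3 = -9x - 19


Starting with: 2x - 3 = -9x - 19
Move all x terms to left: (2 + 9)x = -19 + 3
Simplify: 11x = -16
Divide both sides by 11: x = -16/11

x = -16/11


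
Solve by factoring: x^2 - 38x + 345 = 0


We need two numbers that multiply to 345 and add to -38.
Those numbers are -15 and -23 (since (-15) * (-23) = 345 and (-15) + (-23) = -38).
So x^2 - 38x + 345 = (x - 15)(x - 23) = 0
Setting each factor to zero: x = 15 or x = 23

x = 15, x = 23


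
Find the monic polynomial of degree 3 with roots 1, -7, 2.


A monic polynomial with roots 1, -7, 2 is:
p(x) = (x - 1)(x + 7)(x - 2)
After multiplying by (x - 1): x - 1
After multiplying by (x + 7): x^2 + 6x - 7
After multiplying by (x - 2): x^3 + 4x^2 - 19x + 14

x^3 + 4x^2 - 19x + 14


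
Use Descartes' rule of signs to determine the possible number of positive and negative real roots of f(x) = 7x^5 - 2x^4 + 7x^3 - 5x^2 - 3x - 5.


Descartes' rule of signs:

For positive roots, count sign changes in f(x) = 7x^5 - 2x^4 + 7x^3 - 5x^2 - 3x - 5:
Signs of coefficients: +, -, +, -, -, -
Number of sign changes: 3
Possible positive real roots: 3, 1

For negative roots, examine f(-x) = -7x^5 - 2x^4 - 7x^3 - 5x^2 + 3x - 5:
Signs of coefficients: -, -, -, -, +, -
Number of sign changes: 2
Possible negative real roots: 2, 0

Positive roots: 3 or 1; Negative roots: 2 or 0


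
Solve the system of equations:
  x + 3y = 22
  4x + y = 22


Using Cramer's rule:
Determinant D = (1)(1) - (4)(3) = 1 - 12 = -11
Dx = (22)(1) - (22)(3) = 22 - 66 = -44
Dy = (1)(22) - (4)(22) = 22 - 88 = -66
x = Dx/D = -44/-11 = 4
y = Dy/D = -66/-11 = 6

x = 4, y = 6


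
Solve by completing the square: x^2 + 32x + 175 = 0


Start: x^2 + 32x + 175 = 0
Move constant: x^2 + 32x = -175
Half of 32 is 16, squared is 256
Add 256 to both sides: x^2 + 32x + 256 = 81
(x + 16)^2 = 81
x + 16 = ±9
x = -16 + 9 = -7 or x = -16 - 9 = -25

x = -25, x = -7


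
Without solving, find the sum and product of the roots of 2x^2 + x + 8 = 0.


By Vieta's formulas for ax^2 + bx + c = 0:
  Sum of roots = -b/a
  Product of roots = c/a

Here a = 2, b = 1, c = 8
Sum = -(1)/2 = -1/2
Product = 8/2 = 4

Sum = -1/2, Product = 4


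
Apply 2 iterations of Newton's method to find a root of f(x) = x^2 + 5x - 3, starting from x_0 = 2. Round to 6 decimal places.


Newton's method: x_(n+1) = x_n - f(x_n)/f'(x_n)
f(x) = x^2 + 5x - 3
f'(x) = 2x + 5

Iteration 1:
  f(2.000000) = 11.000000
  f'(2.000000) = 9.000000
  x_1 = 2.000000 - (11.000000)/(9.000000) = 0.777778

Iteration 2:
  f(0.777778) = 1.493827
  f'(0.777778) = 6.555556
  x_2 = 0.777778 - (1.493827)/(6.555556) = 0.549906

x_2 = 0.549906


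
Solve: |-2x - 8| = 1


An absolute value equation |expr| = 1 gives two cases:
Case 1: -2x - 8 = 1
  -2x = 9, so x = -9/2
Case 2: -2x - 8 = -1
  -2x = 7, so x = -7/2

x = -9/2, x = -7/2


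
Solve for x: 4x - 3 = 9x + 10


Starting with: 4x - 3 = 9x + 10
Move all x terms to left: (4 - 9)x = 10 + 3
Simplify: -5x = 13
Divide both sides by -5: x = -13/5

x = -13/5


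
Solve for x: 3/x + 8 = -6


Subtract 8 from both sides: 3/x = -14
Multiply both sides by x: 3 = -14 * x
Divide by -14: x = -3/14

x = -3/14


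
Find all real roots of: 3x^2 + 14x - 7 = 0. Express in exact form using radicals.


Using the quadratic formula: x = (-b ± sqrt(b^2 - 4ac)) / (2a)
Here a = 3, b = 14, c = -7
Discriminant = b^2 - 4ac = 14^2 - 4(3)(-7) = 196 + 84 = 280
Since discriminant = 280 > 0, there are two real roots.
x = (-14 ± 2*sqrt(70)) / 6
Simplifying: x = (-7 ± sqrt(70)) / 3
Numerically: x ≈ 0.4555 or x ≈ -5.1222

x = (-7 + sqrt(70)) / 3 or x = (-7 - sqrt(70)) / 3


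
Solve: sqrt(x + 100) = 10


Square both sides: x + 100 = 10^2 = 100
x = 100 - 100 = 0
x = 0
Check: sqrt(1*0 + 100) = sqrt(100) = 10 ✓

x = 0


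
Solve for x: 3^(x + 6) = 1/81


Express both sides with the same base.
1/81 = 3^(-4)
Since the bases match, equate exponents: x + 6 = -4
So x = -4 - (6) = -10

x = -10


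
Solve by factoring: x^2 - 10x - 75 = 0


We need two numbers that multiply to -75 and add to -10.
Those numbers are -15 and 5 (since (-15) * 5 = -75 and (-15) + 5 = -10).
So x^2 - 10x - 75 = (x - 15)(x + 5) = 0
Setting each factor to zero: x = 15 or x = -5

x = -5, x = 15


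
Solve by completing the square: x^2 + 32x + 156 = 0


Start: x^2 + 32x + 156 = 0
Move constant: x^2 + 32x = -156
Half of 32 is 16, squared is 256
Add 256 to both sides: x^2 + 32x + 256 = 100
(x + 16)^2 = 100
x + 16 = ±10
x = -16 + 10 = -6 or x = -16 - 10 = -26

x = -26, x = -6


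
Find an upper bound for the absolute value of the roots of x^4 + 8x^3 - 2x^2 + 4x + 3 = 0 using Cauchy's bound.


Cauchy's bound: all roots r satisfy |r| <= 1 + max(|a_i/a_n|) for i = 0,...,n-1
where a_n is the leading coefficient.

Coefficients: [1, 8, -2, 4, 3]
Leading coefficient a_n = 1
Ratios |a_i/a_n|: 8, 2, 4, 3
Maximum ratio: 8
Cauchy's bound: |r| <= 1 + 8 = 9

Upper bound = 9
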